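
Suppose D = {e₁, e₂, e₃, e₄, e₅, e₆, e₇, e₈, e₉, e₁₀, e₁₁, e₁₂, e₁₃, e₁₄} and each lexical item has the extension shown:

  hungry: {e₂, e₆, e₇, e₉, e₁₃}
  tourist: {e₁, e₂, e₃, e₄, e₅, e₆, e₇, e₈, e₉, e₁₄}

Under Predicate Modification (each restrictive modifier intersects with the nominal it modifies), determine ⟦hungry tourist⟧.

{e₂, e₆, e₇, e₉}

⟦tourist⟧ = {e₁, e₂, e₃, e₄, e₅, e₆, e₇, e₈, e₉, e₁₄}
… ∩ ⟦hungry⟧ = {e₁, e₂, e₃, e₄, e₅, e₆, e₇, e₈, e₉, e₁₄} ∩ {e₂, e₆, e₇, e₉, e₁₃} = {e₂, e₆, e₇, e₉}
So ⟦hungry tourist⟧ = {e₂, e₆, e₇, e₉}.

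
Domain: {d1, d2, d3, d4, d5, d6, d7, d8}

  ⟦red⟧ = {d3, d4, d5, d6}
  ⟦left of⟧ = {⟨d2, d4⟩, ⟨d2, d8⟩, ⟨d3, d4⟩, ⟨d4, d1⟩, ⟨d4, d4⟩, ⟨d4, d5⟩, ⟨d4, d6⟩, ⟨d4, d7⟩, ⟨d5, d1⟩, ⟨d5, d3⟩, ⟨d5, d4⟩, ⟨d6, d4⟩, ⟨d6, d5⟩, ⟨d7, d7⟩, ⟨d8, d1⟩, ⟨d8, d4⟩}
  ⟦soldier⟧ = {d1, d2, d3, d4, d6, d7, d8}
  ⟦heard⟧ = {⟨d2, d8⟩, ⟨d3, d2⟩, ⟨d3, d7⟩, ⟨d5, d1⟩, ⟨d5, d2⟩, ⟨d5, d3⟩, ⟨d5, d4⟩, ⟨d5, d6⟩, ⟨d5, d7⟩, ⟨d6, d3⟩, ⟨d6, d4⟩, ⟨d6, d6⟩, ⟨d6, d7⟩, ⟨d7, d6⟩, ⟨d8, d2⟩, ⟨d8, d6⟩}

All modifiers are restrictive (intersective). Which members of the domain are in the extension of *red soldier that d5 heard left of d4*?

{d3, d4, d6}

⟦that d5 heard⟧ = {x : ⟨d5, x⟩ ∈ ⟦heard⟧} = {d1, d2, d3, d4, d6, d7}
⟦left of d4⟧ = {x : ⟨x, d4⟩ ∈ ⟦left of⟧} = {d2, d3, d4, d5, d6, d8}
⟦soldier⟧ = {d1, d2, d3, d4, d6, d7, d8}
… ∩ ⟦that d5 heard⟧ = {d1, d2, d3, d4, d6, d7, d8} ∩ {d1, d2, d3, d4, d6, d7} = {d1, d2, d3, d4, d6, d7}
… ∩ ⟦left of d4⟧ = {d1, d2, d3, d4, d6, d7} ∩ {d2, d3, d4, d5, d6, d8} = {d2, d3, d4, d6}
… ∩ ⟦red⟧ = {d2, d3, d4, d6} ∩ {d3, d4, d5, d6} = {d3, d4, d6}
So ⟦red soldier that d5 heard left of d4⟧ = {d3, d4, d6}.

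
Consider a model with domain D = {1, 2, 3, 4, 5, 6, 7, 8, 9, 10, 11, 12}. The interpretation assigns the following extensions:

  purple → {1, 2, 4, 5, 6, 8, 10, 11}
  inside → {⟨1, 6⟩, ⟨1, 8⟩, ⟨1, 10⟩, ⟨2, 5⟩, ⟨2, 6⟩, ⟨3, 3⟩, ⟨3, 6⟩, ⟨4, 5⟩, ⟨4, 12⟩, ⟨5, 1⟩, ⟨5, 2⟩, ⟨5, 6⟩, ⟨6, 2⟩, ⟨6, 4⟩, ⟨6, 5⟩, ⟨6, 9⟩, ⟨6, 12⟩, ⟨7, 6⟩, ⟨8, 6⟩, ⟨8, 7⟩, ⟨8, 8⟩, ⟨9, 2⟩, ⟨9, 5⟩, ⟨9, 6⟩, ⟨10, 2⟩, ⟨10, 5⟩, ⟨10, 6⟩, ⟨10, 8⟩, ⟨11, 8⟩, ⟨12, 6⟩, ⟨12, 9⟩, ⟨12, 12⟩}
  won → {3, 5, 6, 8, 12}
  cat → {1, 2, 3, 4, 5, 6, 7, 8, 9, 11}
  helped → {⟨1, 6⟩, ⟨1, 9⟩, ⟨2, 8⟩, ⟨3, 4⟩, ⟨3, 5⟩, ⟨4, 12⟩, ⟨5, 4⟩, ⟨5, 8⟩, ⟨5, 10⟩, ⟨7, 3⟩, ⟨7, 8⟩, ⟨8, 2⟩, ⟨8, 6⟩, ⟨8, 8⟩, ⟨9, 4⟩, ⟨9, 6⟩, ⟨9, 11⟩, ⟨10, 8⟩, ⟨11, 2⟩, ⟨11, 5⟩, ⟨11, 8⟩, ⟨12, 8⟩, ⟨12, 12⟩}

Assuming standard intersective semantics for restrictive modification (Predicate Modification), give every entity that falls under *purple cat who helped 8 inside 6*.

{2, 5, 8}

⟦who helped 8⟧ = {x : ⟨x, 8⟩ ∈ ⟦helped⟧} = {2, 5, 7, 8, 10, 11, 12}
⟦inside 6⟧ = {x : ⟨x, 6⟩ ∈ ⟦inside⟧} = {1, 2, 3, 5, 7, 8, 9, 10, 12}
⟦cat⟧ = {1, 2, 3, 4, 5, 6, 7, 8, 9, 11}
… ∩ ⟦who helped 8⟧ = {1, 2, 3, 4, 5, 6, 7, 8, 9, 11} ∩ {2, 5, 7, 8, 10, 11, 12} = {2, 5, 7, 8, 11}
… ∩ ⟦inside 6⟧ = {2, 5, 7, 8, 11} ∩ {1, 2, 3, 5, 7, 8, 9, 10, 12} = {2, 5, 7, 8}
… ∩ ⟦purple⟧ = {2, 5, 7, 8} ∩ {1, 2, 4, 5, 6, 8, 10, 11} = {2, 5, 8}
So ⟦purple cat who helped 8 inside 6⟧ = {2, 5, 8}.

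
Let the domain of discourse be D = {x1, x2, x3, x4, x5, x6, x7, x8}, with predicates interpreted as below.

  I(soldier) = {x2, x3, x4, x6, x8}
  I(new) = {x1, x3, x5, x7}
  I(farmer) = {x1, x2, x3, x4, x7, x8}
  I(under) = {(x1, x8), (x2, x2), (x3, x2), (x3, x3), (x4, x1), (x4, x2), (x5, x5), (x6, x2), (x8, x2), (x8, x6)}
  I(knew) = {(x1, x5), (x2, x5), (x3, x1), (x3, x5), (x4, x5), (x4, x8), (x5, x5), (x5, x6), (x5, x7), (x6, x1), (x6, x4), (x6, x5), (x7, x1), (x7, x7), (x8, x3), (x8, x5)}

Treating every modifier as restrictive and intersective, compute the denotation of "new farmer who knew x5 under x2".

⟦who knew x5⟧ = {x : ⟨x, x5⟩ ∈ ⟦knew⟧} = {x1, x2, x3, x4, x5, x6, x8}
⟦under x2⟧ = {x : ⟨x, x2⟩ ∈ ⟦under⟧} = {x2, x3, x4, x6, x8}
⟦farmer⟧ = {x1, x2, x3, x4, x7, x8}
… ∩ ⟦who knew x5⟧ = {x1, x2, x3, x4, x7, x8} ∩ {x1, x2, x3, x4, x5, x6, x8} = {x1, x2, x3, x4, x8}
… ∩ ⟦under x2⟧ = {x1, x2, x3, x4, x8} ∩ {x2, x3, x4, x6, x8} = {x2, x3, x4, x8}
… ∩ ⟦new⟧ = {x2, x3, x4, x8} ∩ {x1, x3, x5, x7} = {x3}
So ⟦new farmer who knew x5 under x2⟧ = {x3}.

{x3}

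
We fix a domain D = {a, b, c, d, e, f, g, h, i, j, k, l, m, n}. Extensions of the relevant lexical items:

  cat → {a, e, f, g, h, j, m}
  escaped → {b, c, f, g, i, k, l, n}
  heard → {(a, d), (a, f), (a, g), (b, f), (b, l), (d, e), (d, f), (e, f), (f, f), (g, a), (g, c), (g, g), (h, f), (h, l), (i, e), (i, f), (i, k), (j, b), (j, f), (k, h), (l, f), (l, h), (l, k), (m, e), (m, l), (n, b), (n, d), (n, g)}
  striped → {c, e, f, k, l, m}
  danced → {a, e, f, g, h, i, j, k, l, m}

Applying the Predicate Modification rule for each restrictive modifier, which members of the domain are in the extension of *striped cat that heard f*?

⟦that heard f⟧ = {x : ⟨x, f⟩ ∈ ⟦heard⟧} = {a, b, d, e, f, h, i, j, l}
⟦cat⟧ = {a, e, f, g, h, j, m}
… ∩ ⟦that heard f⟧ = {a, e, f, g, h, j, m} ∩ {a, b, d, e, f, h, i, j, l} = {a, e, f, h, j}
… ∩ ⟦striped⟧ = {a, e, f, h, j} ∩ {c, e, f, k, l, m} = {e, f}
So ⟦striped cat that heard f⟧ = {e, f}.

{e, f}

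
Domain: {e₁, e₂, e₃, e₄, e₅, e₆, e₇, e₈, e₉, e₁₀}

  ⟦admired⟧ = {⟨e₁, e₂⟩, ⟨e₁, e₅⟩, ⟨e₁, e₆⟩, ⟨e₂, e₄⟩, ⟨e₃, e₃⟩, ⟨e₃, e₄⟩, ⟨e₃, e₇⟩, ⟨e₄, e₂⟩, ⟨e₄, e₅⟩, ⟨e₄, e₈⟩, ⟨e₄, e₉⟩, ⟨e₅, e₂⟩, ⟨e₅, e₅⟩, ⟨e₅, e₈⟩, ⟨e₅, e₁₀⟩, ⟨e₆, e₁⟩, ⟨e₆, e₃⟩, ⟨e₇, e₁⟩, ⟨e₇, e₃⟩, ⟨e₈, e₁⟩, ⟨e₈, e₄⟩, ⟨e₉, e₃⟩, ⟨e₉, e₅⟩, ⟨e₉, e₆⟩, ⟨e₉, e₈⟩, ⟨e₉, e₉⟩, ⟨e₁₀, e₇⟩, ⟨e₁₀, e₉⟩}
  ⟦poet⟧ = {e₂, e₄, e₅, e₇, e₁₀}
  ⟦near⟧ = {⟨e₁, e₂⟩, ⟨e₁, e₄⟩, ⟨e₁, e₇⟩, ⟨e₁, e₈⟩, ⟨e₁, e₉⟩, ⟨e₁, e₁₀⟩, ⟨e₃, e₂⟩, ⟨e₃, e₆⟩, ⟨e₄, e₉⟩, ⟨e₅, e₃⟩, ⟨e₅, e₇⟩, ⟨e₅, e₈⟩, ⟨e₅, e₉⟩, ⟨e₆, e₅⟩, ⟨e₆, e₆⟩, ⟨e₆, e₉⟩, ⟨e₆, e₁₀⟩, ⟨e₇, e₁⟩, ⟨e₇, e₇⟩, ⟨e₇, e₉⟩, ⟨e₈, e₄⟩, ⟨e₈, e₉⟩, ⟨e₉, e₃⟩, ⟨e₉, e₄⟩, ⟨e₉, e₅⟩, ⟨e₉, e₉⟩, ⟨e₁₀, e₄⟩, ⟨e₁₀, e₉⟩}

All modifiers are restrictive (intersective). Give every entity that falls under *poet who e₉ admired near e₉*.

{e₅}

⟦who e₉ admired⟧ = {x : ⟨e₉, x⟩ ∈ ⟦admired⟧} = {e₃, e₅, e₆, e₈, e₉}
⟦near e₉⟧ = {x : ⟨x, e₉⟩ ∈ ⟦near⟧} = {e₁, e₄, e₅, e₆, e₇, e₈, e₉, e₁₀}
⟦poet⟧ = {e₂, e₄, e₅, e₇, e₁₀}
… ∩ ⟦who e₉ admired⟧ = {e₂, e₄, e₅, e₇, e₁₀} ∩ {e₃, e₅, e₆, e₈, e₉} = {e₅}
… ∩ ⟦near e₉⟧ = {e₅} ∩ {e₁, e₄, e₅, e₆, e₇, e₈, e₉, e₁₀} = {e₅}
So ⟦poet who e₉ admired near e₉⟧ = {e₅}.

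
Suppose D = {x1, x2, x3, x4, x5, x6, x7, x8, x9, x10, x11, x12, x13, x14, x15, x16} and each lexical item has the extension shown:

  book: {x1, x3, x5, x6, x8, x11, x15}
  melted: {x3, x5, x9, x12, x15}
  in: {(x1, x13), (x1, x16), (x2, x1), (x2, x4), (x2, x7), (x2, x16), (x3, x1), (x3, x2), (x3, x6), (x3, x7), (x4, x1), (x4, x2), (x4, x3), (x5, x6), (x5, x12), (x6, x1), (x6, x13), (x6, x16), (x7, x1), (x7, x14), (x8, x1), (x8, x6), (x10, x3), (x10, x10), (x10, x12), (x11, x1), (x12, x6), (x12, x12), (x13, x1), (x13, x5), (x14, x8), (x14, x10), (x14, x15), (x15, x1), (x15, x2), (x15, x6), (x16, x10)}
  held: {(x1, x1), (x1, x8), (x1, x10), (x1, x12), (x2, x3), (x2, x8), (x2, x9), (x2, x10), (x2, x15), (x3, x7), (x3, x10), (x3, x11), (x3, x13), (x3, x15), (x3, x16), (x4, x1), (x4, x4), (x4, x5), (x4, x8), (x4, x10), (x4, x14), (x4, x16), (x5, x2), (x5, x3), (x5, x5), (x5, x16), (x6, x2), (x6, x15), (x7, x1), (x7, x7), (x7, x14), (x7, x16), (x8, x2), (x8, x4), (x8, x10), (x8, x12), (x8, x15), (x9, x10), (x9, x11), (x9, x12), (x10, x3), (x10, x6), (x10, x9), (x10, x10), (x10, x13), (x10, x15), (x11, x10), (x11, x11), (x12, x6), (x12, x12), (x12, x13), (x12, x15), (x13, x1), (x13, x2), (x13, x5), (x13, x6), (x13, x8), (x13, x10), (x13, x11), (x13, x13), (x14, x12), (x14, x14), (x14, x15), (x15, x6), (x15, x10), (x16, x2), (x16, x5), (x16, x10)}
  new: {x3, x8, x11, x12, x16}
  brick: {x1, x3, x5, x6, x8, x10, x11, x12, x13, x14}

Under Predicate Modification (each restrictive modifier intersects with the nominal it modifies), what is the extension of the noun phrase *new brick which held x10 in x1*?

{x3, x8, x11}

⟦which held x10⟧ = {x : ⟨x, x10⟩ ∈ ⟦held⟧} = {x1, x2, x3, x4, x8, x9, x10, x11, x13, x15, x16}
⟦in x1⟧ = {x : ⟨x, x1⟩ ∈ ⟦in⟧} = {x2, x3, x4, x6, x7, x8, x11, x13, x15}
⟦brick⟧ = {x1, x3, x5, x6, x8, x10, x11, x12, x13, x14}
… ∩ ⟦which held x10⟧ = {x1, x3, x5, x6, x8, x10, x11, x12, x13, x14} ∩ {x1, x2, x3, x4, x8, x9, x10, x11, x13, x15, x16} = {x1, x3, x8, x10, x11, x13}
… ∩ ⟦in x1⟧ = {x1, x3, x8, x10, x11, x13} ∩ {x2, x3, x4, x6, x7, x8, x11, x13, x15} = {x3, x8, x11, x13}
… ∩ ⟦new⟧ = {x3, x8, x11, x13} ∩ {x3, x8, x11, x12, x16} = {x3, x8, x11}
So ⟦new brick which held x10 in x1⟧ = {x3, x8, x11}.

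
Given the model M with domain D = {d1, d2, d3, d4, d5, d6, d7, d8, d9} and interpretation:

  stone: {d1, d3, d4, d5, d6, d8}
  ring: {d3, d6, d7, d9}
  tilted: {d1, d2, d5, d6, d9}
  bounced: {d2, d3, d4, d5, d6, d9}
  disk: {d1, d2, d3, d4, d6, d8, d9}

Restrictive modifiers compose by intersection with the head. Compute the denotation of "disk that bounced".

{d2, d3, d4, d6, d9}

⟦that bounced⟧ = ⟦bounced⟧ = {d2, d3, d4, d5, d6, d9}
⟦disk⟧ = {d1, d2, d3, d4, d6, d8, d9}
… ∩ ⟦that bounced⟧ = {d1, d2, d3, d4, d6, d8, d9} ∩ {d2, d3, d4, d5, d6, d9} = {d2, d3, d4, d6, d9}
So ⟦disk that bounced⟧ = {d2, d3, d4, d6, d9}.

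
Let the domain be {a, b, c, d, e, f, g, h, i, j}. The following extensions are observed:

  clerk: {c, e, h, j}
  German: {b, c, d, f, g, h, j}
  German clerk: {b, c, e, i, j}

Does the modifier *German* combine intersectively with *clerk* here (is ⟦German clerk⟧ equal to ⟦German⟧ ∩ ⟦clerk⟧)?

no

⟦German⟧ ∩ ⟦clerk⟧ = {b, c, d, f, g, h, j} ∩ {c, e, h, j} = {c, h, j}
Observed ⟦German clerk⟧ = {b, c, e, i, j}.
These differ, so the modifier is not intersective in this model.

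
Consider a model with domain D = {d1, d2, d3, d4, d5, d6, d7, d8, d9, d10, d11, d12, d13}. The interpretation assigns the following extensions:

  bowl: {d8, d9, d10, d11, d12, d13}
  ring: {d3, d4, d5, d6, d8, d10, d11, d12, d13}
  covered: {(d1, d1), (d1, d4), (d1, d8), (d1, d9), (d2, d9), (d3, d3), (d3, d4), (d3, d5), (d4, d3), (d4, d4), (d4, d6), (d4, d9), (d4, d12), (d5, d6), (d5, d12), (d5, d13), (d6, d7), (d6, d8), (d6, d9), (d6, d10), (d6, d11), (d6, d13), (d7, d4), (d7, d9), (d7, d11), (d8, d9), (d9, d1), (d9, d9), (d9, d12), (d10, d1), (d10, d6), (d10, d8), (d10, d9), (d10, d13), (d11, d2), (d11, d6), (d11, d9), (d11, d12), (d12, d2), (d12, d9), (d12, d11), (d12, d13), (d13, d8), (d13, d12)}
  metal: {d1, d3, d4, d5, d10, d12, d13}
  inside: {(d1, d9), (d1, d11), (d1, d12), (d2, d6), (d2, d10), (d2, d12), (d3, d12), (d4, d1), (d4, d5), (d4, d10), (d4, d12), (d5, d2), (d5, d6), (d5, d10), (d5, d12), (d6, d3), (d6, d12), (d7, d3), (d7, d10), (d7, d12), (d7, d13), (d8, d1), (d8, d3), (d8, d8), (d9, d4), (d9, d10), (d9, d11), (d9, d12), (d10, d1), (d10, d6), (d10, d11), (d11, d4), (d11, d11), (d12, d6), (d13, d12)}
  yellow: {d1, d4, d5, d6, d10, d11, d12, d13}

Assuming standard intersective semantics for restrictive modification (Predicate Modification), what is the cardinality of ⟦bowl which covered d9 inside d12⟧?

⟦which covered d9⟧ = {x : ⟨x, d9⟩ ∈ ⟦covered⟧} = {d1, d2, d4, d6, d7, d8, d9, d10, d11, d12}
⟦inside d12⟧ = {x : ⟨x, d12⟩ ∈ ⟦inside⟧} = {d1, d2, d3, d4, d5, d6, d7, d9, d13}
⟦bowl⟧ = {d8, d9, d10, d11, d12, d13}
… ∩ ⟦which covered d9⟧ = {d8, d9, d10, d11, d12, d13} ∩ {d1, d2, d4, d6, d7, d8, d9, d10, d11, d12} = {d8, d9, d10, d11, d12}
… ∩ ⟦inside d12⟧ = {d8, d9, d10, d11, d12} ∩ {d1, d2, d3, d4, d5, d6, d7, d9, d13} = {d9}
⟦bowl which covered d9 inside d12⟧ = {d9}, so the cardinality is 1.

1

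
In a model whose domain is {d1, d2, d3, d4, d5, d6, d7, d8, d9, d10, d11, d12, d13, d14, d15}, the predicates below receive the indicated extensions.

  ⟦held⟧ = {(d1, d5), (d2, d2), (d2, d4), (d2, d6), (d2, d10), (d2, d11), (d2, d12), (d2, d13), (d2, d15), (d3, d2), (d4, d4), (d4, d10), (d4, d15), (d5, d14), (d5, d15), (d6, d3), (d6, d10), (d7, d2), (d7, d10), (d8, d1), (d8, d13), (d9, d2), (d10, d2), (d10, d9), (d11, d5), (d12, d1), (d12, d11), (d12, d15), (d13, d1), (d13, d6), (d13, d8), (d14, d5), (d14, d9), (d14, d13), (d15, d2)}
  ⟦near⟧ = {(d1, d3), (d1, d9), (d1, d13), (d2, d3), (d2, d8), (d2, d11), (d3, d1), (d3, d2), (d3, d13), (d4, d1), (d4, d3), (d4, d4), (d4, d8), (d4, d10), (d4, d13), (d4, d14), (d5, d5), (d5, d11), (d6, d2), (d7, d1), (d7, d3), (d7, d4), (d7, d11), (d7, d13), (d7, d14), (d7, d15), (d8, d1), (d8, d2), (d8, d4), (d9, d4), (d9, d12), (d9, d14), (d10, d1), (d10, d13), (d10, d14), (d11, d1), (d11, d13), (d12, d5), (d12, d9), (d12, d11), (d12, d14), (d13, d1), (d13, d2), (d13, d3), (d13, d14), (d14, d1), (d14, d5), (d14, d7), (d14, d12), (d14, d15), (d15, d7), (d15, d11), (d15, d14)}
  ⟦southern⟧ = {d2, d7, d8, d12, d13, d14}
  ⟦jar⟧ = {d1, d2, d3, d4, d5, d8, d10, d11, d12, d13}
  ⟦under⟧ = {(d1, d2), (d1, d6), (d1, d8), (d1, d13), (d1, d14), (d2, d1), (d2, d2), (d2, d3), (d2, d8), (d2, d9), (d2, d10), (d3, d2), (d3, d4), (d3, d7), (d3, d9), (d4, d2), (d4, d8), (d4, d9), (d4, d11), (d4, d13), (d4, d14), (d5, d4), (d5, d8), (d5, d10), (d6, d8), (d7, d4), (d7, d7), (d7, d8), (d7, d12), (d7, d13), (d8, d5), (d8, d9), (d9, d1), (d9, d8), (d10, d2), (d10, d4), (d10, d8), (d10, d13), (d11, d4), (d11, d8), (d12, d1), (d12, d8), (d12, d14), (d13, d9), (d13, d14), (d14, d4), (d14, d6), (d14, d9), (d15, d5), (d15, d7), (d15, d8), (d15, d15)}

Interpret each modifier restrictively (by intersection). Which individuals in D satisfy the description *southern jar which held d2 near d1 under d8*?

{}

⟦which held d2⟧ = {x : ⟨x, d2⟩ ∈ ⟦held⟧} = {d2, d3, d7, d9, d10, d15}
⟦near d1⟧ = {x : ⟨x, d1⟩ ∈ ⟦near⟧} = {d3, d4, d7, d8, d10, d11, d13, d14}
⟦under d8⟧ = {x : ⟨x, d8⟩ ∈ ⟦under⟧} = {d1, d2, d4, d5, d6, d7, d9, d10, d11, d12, d15}
⟦jar⟧ = {d1, d2, d3, d4, d5, d8, d10, d11, d12, d13}
… ∩ ⟦which held d2⟧ = {d1, d2, d3, d4, d5, d8, d10, d11, d12, d13} ∩ {d2, d3, d7, d9, d10, d15} = {d2, d3, d10}
… ∩ ⟦near d1⟧ = {d2, d3, d10} ∩ {d3, d4, d7, d8, d10, d11, d13, d14} = {d3, d10}
… ∩ ⟦under d8⟧ = {d3, d10} ∩ {d1, d2, d4, d5, d6, d7, d9, d10, d11, d12, d15} = {d10}
… ∩ ⟦southern⟧ = {d10} ∩ {d2, d7, d8, d12, d13, d14} = ∅
So ⟦southern jar which held d2 near d1 under d8⟧ = {}.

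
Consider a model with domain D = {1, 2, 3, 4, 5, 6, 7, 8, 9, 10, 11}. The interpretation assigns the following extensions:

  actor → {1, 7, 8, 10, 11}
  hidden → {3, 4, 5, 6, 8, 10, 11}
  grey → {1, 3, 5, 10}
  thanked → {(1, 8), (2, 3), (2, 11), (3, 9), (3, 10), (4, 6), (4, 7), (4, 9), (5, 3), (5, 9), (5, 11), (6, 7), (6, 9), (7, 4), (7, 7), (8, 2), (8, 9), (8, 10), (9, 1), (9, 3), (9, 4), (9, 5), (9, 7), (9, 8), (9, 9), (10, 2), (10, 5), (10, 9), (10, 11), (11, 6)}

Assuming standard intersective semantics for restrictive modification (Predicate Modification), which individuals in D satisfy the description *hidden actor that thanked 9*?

{8, 10}

⟦that thanked 9⟧ = {x : ⟨x, 9⟩ ∈ ⟦thanked⟧} = {3, 4, 5, 6, 8, 9, 10}
⟦actor⟧ = {1, 7, 8, 10, 11}
… ∩ ⟦that thanked 9⟧ = {1, 7, 8, 10, 11} ∩ {3, 4, 5, 6, 8, 9, 10} = {8, 10}
… ∩ ⟦hidden⟧ = {8, 10} ∩ {3, 4, 5, 6, 8, 10, 11} = {8, 10}
So ⟦hidden actor that thanked 9⟧ = {8, 10}.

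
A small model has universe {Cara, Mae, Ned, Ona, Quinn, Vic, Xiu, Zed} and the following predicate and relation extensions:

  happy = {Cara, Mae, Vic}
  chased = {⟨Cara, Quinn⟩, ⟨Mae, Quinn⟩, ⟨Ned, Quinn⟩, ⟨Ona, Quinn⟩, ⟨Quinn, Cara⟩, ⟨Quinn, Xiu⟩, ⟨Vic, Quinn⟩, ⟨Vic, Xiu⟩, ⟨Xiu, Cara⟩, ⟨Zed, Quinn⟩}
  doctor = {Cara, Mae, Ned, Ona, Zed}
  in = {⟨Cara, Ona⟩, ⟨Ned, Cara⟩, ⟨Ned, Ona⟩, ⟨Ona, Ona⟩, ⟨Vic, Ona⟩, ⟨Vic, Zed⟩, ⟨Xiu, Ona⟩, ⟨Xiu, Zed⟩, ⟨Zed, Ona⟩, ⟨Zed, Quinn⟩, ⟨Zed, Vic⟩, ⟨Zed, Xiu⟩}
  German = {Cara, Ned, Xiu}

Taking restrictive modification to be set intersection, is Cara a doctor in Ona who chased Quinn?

⟦in Ona⟧ = {x : ⟨x, Ona⟩ ∈ ⟦in⟧} = {Cara, Ned, Ona, Vic, Xiu, Zed}
⟦who chased Quinn⟧ = {x : ⟨x, Quinn⟩ ∈ ⟦chased⟧} = {Cara, Mae, Ned, Ona, Vic, Zed}
⟦doctor⟧ = {Cara, Mae, Ned, Ona, Zed}
… ∩ ⟦in Ona⟧ = {Cara, Mae, Ned, Ona, Zed} ∩ {Cara, Ned, Ona, Vic, Xiu, Zed} = {Cara, Ned, Ona, Zed}
… ∩ ⟦who chased Quinn⟧ = {Cara, Ned, Ona, Zed} ∩ {Cara, Mae, Ned, Ona, Vic, Zed} = {Cara, Ned, Ona, Zed}
⟦doctor in Ona who chased Quinn⟧ = {Cara, Ned, Ona, Zed}; Cara ∈ this set.

yes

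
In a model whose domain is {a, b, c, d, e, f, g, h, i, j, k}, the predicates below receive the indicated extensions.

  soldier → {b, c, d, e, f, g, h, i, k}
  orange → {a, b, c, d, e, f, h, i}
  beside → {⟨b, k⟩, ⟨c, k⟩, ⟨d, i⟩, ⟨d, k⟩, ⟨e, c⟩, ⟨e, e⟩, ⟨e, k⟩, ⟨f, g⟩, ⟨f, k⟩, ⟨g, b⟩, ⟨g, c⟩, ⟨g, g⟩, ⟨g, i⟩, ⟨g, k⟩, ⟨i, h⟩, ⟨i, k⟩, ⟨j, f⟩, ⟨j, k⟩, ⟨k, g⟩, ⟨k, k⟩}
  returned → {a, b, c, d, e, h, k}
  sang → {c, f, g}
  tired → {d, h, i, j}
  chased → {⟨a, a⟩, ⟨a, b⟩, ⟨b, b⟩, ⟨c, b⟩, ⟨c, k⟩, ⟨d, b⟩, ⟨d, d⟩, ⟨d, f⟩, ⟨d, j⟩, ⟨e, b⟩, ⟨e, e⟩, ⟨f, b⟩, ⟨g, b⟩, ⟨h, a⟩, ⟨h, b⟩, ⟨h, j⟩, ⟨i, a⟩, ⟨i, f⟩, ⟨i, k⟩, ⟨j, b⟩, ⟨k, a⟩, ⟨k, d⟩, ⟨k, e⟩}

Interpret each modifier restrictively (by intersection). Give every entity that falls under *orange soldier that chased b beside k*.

⟦that chased b⟧ = {x : ⟨x, b⟩ ∈ ⟦chased⟧} = {a, b, c, d, e, f, g, h, j}
⟦beside k⟧ = {x : ⟨x, k⟩ ∈ ⟦beside⟧} = {b, c, d, e, f, g, i, j, k}
⟦soldier⟧ = {b, c, d, e, f, g, h, i, k}
… ∩ ⟦that chased b⟧ = {b, c, d, e, f, g, h, i, k} ∩ {a, b, c, d, e, f, g, h, j} = {b, c, d, e, f, g, h}
… ∩ ⟦beside k⟧ = {b, c, d, e, f, g, h} ∩ {b, c, d, e, f, g, i, j, k} = {b, c, d, e, f, g}
… ∩ ⟦orange⟧ = {b, c, d, e, f, g} ∩ {a, b, c, d, e, f, h, i} = {b, c, d, e, f}
So ⟦orange soldier that chased b beside k⟧ = {b, c, d, e, f}.

{b, c, d, e, f}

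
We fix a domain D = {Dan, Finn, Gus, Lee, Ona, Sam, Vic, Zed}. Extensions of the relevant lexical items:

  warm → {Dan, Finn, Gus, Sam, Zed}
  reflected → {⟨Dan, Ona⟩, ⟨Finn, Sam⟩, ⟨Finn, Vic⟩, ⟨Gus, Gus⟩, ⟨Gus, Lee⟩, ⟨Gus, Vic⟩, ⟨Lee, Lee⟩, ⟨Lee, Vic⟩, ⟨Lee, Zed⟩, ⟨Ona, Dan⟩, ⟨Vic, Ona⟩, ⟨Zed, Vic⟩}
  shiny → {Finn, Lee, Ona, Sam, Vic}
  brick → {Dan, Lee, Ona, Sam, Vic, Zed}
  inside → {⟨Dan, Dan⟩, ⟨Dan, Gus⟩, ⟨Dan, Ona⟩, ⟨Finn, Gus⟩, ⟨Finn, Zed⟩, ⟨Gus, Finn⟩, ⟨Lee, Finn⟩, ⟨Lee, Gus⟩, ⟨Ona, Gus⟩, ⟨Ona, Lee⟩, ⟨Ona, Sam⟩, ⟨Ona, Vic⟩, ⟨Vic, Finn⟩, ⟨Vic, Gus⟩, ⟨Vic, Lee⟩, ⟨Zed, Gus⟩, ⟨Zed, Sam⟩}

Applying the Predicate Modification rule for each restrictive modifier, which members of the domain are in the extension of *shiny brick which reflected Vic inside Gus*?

⟦which reflected Vic⟧ = {x : ⟨x, Vic⟩ ∈ ⟦reflected⟧} = {Finn, Gus, Lee, Zed}
⟦inside Gus⟧ = {x : ⟨x, Gus⟩ ∈ ⟦inside⟧} = {Dan, Finn, Lee, Ona, Vic, Zed}
⟦brick⟧ = {Dan, Lee, Ona, Sam, Vic, Zed}
… ∩ ⟦which reflected Vic⟧ = {Dan, Lee, Ona, Sam, Vic, Zed} ∩ {Finn, Gus, Lee, Zed} = {Lee, Zed}
… ∩ ⟦inside Gus⟧ = {Lee, Zed} ∩ {Dan, Finn, Lee, Ona, Vic, Zed} = {Lee, Zed}
… ∩ ⟦shiny⟧ = {Lee, Zed} ∩ {Finn, Lee, Ona, Sam, Vic} = {Lee}
So ⟦shiny brick which reflected Vic inside Gus⟧ = {Lee}.

{Lee}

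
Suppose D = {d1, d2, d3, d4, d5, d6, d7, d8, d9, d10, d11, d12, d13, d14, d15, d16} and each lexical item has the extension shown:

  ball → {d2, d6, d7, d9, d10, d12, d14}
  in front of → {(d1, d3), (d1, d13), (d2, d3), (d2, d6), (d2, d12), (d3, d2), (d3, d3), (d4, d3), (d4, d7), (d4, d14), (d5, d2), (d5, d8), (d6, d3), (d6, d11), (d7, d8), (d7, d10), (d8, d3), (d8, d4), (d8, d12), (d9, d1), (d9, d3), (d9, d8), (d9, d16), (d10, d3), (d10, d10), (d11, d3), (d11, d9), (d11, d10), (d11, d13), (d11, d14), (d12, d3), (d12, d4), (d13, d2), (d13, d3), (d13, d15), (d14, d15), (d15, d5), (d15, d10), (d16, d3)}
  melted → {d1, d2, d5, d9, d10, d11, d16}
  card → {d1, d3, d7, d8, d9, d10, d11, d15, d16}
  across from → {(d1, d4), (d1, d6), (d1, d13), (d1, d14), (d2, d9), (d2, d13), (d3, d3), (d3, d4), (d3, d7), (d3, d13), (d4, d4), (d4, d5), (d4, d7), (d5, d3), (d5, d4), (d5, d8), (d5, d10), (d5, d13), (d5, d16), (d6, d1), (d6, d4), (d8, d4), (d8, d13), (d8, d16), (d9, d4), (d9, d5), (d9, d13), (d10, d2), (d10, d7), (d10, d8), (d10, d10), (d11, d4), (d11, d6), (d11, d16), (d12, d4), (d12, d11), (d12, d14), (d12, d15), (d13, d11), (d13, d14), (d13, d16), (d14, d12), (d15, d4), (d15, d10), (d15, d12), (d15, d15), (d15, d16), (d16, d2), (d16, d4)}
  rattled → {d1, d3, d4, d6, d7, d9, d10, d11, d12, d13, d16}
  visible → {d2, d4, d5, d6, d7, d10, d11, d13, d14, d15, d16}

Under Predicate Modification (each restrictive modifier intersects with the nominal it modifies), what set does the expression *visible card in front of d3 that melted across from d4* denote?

⟦in front of d3⟧ = {x : ⟨x, d3⟩ ∈ ⟦in front of⟧} = {d1, d2, d3, d4, d6, d8, d9, d10, d11, d12, d13, d16}
⟦that melted⟧ = ⟦melted⟧ = {d1, d2, d5, d9, d10, d11, d16}
⟦across from d4⟧ = {x : ⟨x, d4⟩ ∈ ⟦across from⟧} = {d1, d3, d4, d5, d6, d8, d9, d11, d12, d15, d16}
⟦card⟧ = {d1, d3, d7, d8, d9, d10, d11, d15, d16}
… ∩ ⟦in front of d3⟧ = {d1, d3, d7, d8, d9, d10, d11, d15, d16} ∩ {d1, d2, d3, d4, d6, d8, d9, d10, d11, d12, d13, d16} = {d1, d3, d8, d9, d10, d11, d16}
… ∩ ⟦that melted⟧ = {d1, d3, d8, d9, d10, d11, d16} ∩ {d1, d2, d5, d9, d10, d11, d16} = {d1, d9, d10, d11, d16}
… ∩ ⟦across from d4⟧ = {d1, d9, d10, d11, d16} ∩ {d1, d3, d4, d5, d6, d8, d9, d11, d12, d15, d16} = {d1, d9, d11, d16}
… ∩ ⟦visible⟧ = {d1, d9, d11, d16} ∩ {d2, d4, d5, d6, d7, d10, d11, d13, d14, d15, d16} = {d11, d16}
So ⟦visible card in front of d3 that melted across from d4⟧ = {d11, d16}.

{d11, d16}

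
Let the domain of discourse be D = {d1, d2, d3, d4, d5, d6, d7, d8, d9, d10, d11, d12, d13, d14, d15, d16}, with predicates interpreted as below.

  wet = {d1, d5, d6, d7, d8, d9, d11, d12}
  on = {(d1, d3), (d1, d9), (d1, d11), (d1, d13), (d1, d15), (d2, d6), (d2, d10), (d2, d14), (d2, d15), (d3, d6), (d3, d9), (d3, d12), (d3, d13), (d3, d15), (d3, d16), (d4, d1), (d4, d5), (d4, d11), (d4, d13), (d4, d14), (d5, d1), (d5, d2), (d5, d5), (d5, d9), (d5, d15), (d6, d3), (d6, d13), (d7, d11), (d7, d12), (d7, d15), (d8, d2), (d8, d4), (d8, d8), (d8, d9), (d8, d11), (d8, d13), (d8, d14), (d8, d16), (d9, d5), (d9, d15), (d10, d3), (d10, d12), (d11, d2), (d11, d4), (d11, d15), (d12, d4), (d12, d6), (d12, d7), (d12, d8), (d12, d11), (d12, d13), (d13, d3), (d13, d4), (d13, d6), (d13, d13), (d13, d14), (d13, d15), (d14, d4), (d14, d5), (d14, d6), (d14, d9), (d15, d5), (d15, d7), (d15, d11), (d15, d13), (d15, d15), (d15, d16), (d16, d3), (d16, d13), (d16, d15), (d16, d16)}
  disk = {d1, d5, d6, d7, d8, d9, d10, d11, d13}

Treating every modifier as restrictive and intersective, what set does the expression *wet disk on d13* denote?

{d1, d6, d8}

⟦on d13⟧ = {x : ⟨x, d13⟩ ∈ ⟦on⟧} = {d1, d3, d4, d6, d8, d12, d13, d15, d16}
⟦disk⟧ = {d1, d5, d6, d7, d8, d9, d10, d11, d13}
… ∩ ⟦on d13⟧ = {d1, d5, d6, d7, d8, d9, d10, d11, d13} ∩ {d1, d3, d4, d6, d8, d12, d13, d15, d16} = {d1, d6, d8, d13}
… ∩ ⟦wet⟧ = {d1, d6, d8, d13} ∩ {d1, d5, d6, d7, d8, d9, d11, d12} = {d1, d6, d8}
So ⟦wet disk on d13⟧ = {d1, d6, d8}.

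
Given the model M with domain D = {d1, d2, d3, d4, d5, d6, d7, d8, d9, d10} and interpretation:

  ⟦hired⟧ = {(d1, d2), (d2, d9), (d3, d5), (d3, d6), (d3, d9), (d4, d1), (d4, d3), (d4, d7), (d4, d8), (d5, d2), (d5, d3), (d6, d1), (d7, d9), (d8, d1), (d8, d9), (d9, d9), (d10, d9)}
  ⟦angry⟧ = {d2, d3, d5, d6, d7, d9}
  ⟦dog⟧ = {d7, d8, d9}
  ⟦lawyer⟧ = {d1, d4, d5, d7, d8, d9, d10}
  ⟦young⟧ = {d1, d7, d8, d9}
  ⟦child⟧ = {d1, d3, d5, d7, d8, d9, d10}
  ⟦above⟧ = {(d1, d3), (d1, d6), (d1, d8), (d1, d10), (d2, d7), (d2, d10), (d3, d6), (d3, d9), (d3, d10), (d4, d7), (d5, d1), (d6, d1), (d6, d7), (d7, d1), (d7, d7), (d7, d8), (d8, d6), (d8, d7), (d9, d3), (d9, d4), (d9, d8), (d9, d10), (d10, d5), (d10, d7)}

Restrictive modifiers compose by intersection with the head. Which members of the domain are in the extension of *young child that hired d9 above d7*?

{d7, d8}

⟦that hired d9⟧ = {x : ⟨x, d9⟩ ∈ ⟦hired⟧} = {d2, d3, d7, d8, d9, d10}
⟦above d7⟧ = {x : ⟨x, d7⟩ ∈ ⟦above⟧} = {d2, d4, d6, d7, d8, d10}
⟦child⟧ = {d1, d3, d5, d7, d8, d9, d10}
… ∩ ⟦that hired d9⟧ = {d1, d3, d5, d7, d8, d9, d10} ∩ {d2, d3, d7, d8, d9, d10} = {d3, d7, d8, d9, d10}
… ∩ ⟦above d7⟧ = {d3, d7, d8, d9, d10} ∩ {d2, d4, d6, d7, d8, d10} = {d7, d8, d10}
… ∩ ⟦young⟧ = {d7, d8, d10} ∩ {d1, d7, d8, d9} = {d7, d8}
So ⟦young child that hired d9 above d7⟧ = {d7, d8}.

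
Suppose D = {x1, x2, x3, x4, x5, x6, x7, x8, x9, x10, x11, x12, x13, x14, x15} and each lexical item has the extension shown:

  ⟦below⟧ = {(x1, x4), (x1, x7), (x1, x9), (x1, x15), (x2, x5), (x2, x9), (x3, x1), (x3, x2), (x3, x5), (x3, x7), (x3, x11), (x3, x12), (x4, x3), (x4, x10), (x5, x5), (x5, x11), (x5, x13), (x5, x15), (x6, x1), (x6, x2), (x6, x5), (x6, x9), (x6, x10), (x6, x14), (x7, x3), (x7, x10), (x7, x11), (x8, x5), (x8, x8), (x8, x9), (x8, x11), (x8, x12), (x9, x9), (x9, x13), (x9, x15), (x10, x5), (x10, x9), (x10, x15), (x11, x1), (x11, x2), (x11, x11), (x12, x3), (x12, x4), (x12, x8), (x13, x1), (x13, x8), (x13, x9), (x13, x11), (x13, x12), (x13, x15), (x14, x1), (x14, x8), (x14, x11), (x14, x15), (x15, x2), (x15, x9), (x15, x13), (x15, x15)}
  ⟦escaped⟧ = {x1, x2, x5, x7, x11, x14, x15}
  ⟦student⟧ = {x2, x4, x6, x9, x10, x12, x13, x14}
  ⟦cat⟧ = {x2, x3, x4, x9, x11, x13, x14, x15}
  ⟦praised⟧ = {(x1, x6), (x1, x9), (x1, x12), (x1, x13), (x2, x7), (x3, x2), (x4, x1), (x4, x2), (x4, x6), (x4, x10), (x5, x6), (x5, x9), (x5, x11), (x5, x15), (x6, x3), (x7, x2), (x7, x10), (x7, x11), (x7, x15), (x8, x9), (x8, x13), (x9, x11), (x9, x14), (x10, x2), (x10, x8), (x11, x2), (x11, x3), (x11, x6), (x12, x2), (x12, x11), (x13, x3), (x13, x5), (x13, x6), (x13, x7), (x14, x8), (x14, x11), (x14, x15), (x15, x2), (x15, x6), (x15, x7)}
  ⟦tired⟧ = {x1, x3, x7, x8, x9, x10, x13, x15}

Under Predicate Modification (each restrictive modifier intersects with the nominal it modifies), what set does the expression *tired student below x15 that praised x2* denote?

⟦below x15⟧ = {x : ⟨x, x15⟩ ∈ ⟦below⟧} = {x1, x5, x9, x10, x13, x14, x15}
⟦that praised x2⟧ = {x : ⟨x, x2⟩ ∈ ⟦praised⟧} = {x3, x4, x7, x10, x11, x12, x15}
⟦student⟧ = {x2, x4, x6, x9, x10, x12, x13, x14}
… ∩ ⟦below x15⟧ = {x2, x4, x6, x9, x10, x12, x13, x14} ∩ {x1, x5, x9, x10, x13, x14, x15} = {x9, x10, x13, x14}
… ∩ ⟦that praised x2⟧ = {x9, x10, x13, x14} ∩ {x3, x4, x7, x10, x11, x12, x15} = {x10}
… ∩ ⟦tired⟧ = {x10} ∩ {x1, x3, x7, x8, x9, x10, x13, x15} = {x10}
So ⟦tired student below x15 that praised x2⟧ = {x10}.

{x10}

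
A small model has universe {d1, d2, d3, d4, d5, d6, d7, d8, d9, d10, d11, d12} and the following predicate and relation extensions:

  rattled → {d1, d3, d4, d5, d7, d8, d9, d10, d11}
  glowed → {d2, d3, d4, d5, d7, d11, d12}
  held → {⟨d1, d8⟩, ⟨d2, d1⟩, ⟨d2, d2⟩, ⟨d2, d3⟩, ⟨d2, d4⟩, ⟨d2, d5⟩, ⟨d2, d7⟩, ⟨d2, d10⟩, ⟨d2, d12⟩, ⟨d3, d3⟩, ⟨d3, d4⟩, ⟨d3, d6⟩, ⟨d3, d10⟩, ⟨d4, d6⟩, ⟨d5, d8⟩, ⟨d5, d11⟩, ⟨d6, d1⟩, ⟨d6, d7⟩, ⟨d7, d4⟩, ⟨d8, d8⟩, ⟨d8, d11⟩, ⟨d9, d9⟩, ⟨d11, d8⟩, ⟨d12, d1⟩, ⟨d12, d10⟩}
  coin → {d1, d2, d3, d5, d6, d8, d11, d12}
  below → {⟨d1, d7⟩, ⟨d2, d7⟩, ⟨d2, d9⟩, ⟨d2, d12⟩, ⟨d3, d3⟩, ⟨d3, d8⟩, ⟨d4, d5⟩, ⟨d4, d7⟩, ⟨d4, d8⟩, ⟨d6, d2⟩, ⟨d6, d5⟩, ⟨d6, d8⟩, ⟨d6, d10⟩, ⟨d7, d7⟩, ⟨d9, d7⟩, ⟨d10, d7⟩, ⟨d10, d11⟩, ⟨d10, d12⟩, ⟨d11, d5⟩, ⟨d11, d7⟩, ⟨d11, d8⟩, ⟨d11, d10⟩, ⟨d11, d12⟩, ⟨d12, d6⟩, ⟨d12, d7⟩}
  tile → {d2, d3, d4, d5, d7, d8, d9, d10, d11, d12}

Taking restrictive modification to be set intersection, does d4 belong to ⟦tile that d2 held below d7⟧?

yes

⟦that d2 held⟧ = {x : ⟨d2, x⟩ ∈ ⟦held⟧} = {d1, d2, d3, d4, d5, d7, d10, d12}
⟦below d7⟧ = {x : ⟨x, d7⟩ ∈ ⟦below⟧} = {d1, d2, d4, d7, d9, d10, d11, d12}
⟦tile⟧ = {d2, d3, d4, d5, d7, d8, d9, d10, d11, d12}
… ∩ ⟦that d2 held⟧ = {d2, d3, d4, d5, d7, d8, d9, d10, d11, d12} ∩ {d1, d2, d3, d4, d5, d7, d10, d12} = {d2, d3, d4, d5, d7, d10, d12}
… ∩ ⟦below d7⟧ = {d2, d3, d4, d5, d7, d10, d12} ∩ {d1, d2, d4, d7, d9, d10, d11, d12} = {d2, d4, d7, d10, d12}
⟦tile that d2 held below d7⟧ = {d2, d4, d7, d10, d12}; d4 ∈ this set.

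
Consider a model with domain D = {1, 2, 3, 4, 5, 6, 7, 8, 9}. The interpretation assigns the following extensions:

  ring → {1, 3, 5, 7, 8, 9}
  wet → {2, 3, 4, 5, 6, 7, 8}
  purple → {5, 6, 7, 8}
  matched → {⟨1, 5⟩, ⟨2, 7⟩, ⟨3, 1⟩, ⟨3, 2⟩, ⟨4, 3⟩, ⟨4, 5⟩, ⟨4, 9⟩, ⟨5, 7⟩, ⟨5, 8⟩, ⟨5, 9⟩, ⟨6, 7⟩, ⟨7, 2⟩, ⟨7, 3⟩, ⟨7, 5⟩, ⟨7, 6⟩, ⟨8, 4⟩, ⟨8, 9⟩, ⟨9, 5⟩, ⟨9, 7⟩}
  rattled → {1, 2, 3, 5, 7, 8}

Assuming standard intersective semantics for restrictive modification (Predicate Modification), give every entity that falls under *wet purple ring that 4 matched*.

⟦that 4 matched⟧ = {x : ⟨4, x⟩ ∈ ⟦matched⟧} = {3, 5, 9}
⟦ring⟧ = {1, 3, 5, 7, 8, 9}
… ∩ ⟦that 4 matched⟧ = {1, 3, 5, 7, 8, 9} ∩ {3, 5, 9} = {3, 5, 9}
… ∩ ⟦wet⟧ = {3, 5, 9} ∩ {2, 3, 4, 5, 6, 7, 8} = {3, 5}
… ∩ ⟦purple⟧ = {3, 5} ∩ {5, 6, 7, 8} = {5}
So ⟦wet purple ring that 4 matched⟧ = {5}.

{5}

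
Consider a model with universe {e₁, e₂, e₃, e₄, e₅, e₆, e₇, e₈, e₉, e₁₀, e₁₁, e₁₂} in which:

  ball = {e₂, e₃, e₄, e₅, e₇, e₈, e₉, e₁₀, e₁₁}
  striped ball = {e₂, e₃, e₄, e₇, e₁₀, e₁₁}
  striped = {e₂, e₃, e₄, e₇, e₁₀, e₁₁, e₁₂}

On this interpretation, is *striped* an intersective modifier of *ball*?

yes

⟦striped⟧ ∩ ⟦ball⟧ = {e₂, e₃, e₄, e₇, e₁₀, e₁₁, e₁₂} ∩ {e₂, e₃, e₄, e₅, e₇, e₈, e₉, e₁₀, e₁₁} = {e₂, e₃, e₄, e₇, e₁₀, e₁₁}
Observed ⟦striped ball⟧ = {e₂, e₃, e₄, e₇, e₁₀, e₁₁}.
These coincide, so the modifier is intersective here.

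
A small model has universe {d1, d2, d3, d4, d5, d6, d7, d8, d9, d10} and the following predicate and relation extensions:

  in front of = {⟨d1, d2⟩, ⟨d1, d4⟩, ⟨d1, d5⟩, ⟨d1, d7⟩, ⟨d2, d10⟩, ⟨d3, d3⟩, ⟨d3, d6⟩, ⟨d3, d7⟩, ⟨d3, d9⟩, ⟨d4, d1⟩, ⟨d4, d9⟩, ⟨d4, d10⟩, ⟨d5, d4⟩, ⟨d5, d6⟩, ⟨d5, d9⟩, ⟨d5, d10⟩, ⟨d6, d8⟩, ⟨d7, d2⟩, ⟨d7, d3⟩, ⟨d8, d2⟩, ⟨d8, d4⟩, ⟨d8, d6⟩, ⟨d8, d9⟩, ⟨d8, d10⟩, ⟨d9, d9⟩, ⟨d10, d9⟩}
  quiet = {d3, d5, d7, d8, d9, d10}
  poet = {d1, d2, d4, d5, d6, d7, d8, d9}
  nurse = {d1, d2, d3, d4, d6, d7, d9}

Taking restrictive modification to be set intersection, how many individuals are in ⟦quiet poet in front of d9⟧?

⟦in front of d9⟧ = {x : ⟨x, d9⟩ ∈ ⟦in front of⟧} = {d3, d4, d5, d8, d9, d10}
⟦poet⟧ = {d1, d2, d4, d5, d6, d7, d8, d9}
… ∩ ⟦in front of d9⟧ = {d1, d2, d4, d5, d6, d7, d8, d9} ∩ {d3, d4, d5, d8, d9, d10} = {d4, d5, d8, d9}
… ∩ ⟦quiet⟧ = {d4, d5, d8, d9} ∩ {d3, d5, d7, d8, d9, d10} = {d5, d8, d9}
⟦quiet poet in front of d9⟧ = {d5, d8, d9}, so the cardinality is 3.

3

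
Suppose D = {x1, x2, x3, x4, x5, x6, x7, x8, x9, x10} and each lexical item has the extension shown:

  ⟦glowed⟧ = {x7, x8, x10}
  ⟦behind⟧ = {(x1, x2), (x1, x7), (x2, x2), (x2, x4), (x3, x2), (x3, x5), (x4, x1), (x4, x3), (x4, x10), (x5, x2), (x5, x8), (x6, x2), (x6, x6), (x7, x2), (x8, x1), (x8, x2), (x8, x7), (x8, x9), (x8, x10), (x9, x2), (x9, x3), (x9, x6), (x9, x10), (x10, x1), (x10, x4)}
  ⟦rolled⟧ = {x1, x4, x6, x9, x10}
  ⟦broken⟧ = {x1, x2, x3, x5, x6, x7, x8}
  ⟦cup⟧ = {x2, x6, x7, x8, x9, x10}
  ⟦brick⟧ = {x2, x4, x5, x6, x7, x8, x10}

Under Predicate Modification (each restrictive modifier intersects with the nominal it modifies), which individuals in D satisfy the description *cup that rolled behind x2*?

⟦that rolled⟧ = ⟦rolled⟧ = {x1, x4, x6, x9, x10}
⟦behind x2⟧ = {x : ⟨x, x2⟩ ∈ ⟦behind⟧} = {x1, x2, x3, x5, x6, x7, x8, x9}
⟦cup⟧ = {x2, x6, x7, x8, x9, x10}
… ∩ ⟦that rolled⟧ = {x2, x6, x7, x8, x9, x10} ∩ {x1, x4, x6, x9, x10} = {x6, x9, x10}
… ∩ ⟦behind x2⟧ = {x6, x9, x10} ∩ {x1, x2, x3, x5, x6, x7, x8, x9} = {x6, x9}
So ⟦cup that rolled behind x2⟧ = {x6, x9}.

{x6, x9}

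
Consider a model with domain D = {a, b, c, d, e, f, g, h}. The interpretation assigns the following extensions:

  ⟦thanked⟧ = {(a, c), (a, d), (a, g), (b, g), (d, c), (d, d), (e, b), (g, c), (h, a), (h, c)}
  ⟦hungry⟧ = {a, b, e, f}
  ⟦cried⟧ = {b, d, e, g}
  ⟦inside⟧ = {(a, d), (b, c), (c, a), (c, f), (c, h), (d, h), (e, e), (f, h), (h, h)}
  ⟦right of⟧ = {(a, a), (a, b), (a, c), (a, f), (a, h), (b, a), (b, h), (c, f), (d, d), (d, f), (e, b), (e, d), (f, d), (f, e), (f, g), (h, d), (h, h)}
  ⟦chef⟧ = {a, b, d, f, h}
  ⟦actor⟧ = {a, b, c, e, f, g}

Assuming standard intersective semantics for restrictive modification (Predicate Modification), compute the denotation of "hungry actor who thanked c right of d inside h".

⟦who thanked c⟧ = {x : ⟨x, c⟩ ∈ ⟦thanked⟧} = {a, d, g, h}
⟦right of d⟧ = {x : ⟨x, d⟩ ∈ ⟦right of⟧} = {d, e, f, h}
⟦inside h⟧ = {x : ⟨x, h⟩ ∈ ⟦inside⟧} = {c, d, f, h}
⟦actor⟧ = {a, b, c, e, f, g}
… ∩ ⟦who thanked c⟧ = {a, b, c, e, f, g} ∩ {a, d, g, h} = {a, g}
… ∩ ⟦right of d⟧ = {a, g} ∩ {d, e, f, h} = ∅
… ∩ ⟦inside h⟧ = ∅ ∩ {c, d, f, h} = ∅
… ∩ ⟦hungry⟧ = ∅ ∩ {a, b, e, f} = ∅
So ⟦hungry actor who thanked c right of d inside h⟧ = {}.

{}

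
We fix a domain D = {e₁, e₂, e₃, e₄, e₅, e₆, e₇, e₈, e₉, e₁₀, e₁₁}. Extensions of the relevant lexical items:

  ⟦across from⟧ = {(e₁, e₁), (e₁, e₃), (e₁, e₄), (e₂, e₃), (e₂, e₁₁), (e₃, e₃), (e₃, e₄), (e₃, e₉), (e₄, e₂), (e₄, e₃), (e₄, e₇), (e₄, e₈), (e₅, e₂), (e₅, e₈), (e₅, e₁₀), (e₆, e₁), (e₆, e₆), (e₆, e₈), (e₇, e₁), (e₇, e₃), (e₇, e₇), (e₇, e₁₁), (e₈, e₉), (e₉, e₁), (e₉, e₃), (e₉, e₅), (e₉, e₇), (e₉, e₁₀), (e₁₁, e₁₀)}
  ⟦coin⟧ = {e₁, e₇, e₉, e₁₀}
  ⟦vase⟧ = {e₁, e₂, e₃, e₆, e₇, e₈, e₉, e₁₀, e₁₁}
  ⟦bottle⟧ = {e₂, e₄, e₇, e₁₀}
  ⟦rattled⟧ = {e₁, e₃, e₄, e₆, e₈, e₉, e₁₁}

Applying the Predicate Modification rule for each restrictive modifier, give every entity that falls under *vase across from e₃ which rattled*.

⟦across from e₃⟧ = {x : ⟨x, e₃⟩ ∈ ⟦across from⟧} = {e₁, e₂, e₃, e₄, e₇, e₉}
⟦which rattled⟧ = ⟦rattled⟧ = {e₁, e₃, e₄, e₆, e₈, e₉, e₁₁}
⟦vase⟧ = {e₁, e₂, e₃, e₆, e₇, e₈, e₉, e₁₀, e₁₁}
… ∩ ⟦across from e₃⟧ = {e₁, e₂, e₃, e₆, e₇, e₈, e₉, e₁₀, e₁₁} ∩ {e₁, e₂, e₃, e₄, e₇, e₉} = {e₁, e₂, e₃, e₇, e₉}
… ∩ ⟦which rattled⟧ = {e₁, e₂, e₃, e₇, e₉} ∩ {e₁, e₃, e₄, e₆, e₈, e₉, e₁₁} = {e₁, e₃, e₉}
So ⟦vase across from e₃ which rattled⟧ = {e₁, e₃, e₉}.

{e₁, e₃, e₉}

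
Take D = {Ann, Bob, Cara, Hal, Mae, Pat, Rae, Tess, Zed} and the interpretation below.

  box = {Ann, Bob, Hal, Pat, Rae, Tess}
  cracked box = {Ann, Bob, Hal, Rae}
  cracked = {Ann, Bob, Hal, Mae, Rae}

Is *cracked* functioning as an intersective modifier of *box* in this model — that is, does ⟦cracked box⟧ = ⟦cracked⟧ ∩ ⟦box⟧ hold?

⟦cracked⟧ ∩ ⟦box⟧ = {Ann, Bob, Hal, Mae, Rae} ∩ {Ann, Bob, Hal, Pat, Rae, Tess} = {Ann, Bob, Hal, Rae}
Observed ⟦cracked box⟧ = {Ann, Bob, Hal, Rae}.
These coincide, so the modifier is intersective here.

yes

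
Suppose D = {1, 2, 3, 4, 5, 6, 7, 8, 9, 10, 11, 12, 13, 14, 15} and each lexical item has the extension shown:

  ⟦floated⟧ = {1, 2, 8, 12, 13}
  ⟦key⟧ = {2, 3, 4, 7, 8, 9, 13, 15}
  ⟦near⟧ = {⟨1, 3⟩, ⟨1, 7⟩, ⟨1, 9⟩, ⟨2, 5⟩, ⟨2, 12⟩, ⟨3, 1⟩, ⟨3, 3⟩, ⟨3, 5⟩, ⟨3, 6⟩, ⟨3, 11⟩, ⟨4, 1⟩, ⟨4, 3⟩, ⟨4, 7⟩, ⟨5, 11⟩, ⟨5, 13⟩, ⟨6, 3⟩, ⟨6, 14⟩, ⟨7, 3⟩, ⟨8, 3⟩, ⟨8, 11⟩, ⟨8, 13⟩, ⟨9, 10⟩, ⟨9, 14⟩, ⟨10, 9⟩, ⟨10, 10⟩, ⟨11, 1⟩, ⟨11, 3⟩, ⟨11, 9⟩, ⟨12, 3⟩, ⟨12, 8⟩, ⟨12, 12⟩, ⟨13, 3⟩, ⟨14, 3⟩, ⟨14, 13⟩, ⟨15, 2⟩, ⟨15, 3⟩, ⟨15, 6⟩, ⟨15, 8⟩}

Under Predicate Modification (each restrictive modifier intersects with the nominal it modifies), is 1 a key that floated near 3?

no

⟦that floated⟧ = ⟦floated⟧ = {1, 2, 8, 12, 13}
⟦near 3⟧ = {x : ⟨x, 3⟩ ∈ ⟦near⟧} = {1, 3, 4, 6, 7, 8, 11, 12, 13, 14, 15}
⟦key⟧ = {2, 3, 4, 7, 8, 9, 13, 15}
… ∩ ⟦that floated⟧ = {2, 3, 4, 7, 8, 9, 13, 15} ∩ {1, 2, 8, 12, 13} = {2, 8, 13}
… ∩ ⟦near 3⟧ = {2, 8, 13} ∩ {1, 3, 4, 6, 7, 8, 11, 12, 13, 14, 15} = {8, 13}
⟦key that floated near 3⟧ = {8, 13}; 1 ∉ this set.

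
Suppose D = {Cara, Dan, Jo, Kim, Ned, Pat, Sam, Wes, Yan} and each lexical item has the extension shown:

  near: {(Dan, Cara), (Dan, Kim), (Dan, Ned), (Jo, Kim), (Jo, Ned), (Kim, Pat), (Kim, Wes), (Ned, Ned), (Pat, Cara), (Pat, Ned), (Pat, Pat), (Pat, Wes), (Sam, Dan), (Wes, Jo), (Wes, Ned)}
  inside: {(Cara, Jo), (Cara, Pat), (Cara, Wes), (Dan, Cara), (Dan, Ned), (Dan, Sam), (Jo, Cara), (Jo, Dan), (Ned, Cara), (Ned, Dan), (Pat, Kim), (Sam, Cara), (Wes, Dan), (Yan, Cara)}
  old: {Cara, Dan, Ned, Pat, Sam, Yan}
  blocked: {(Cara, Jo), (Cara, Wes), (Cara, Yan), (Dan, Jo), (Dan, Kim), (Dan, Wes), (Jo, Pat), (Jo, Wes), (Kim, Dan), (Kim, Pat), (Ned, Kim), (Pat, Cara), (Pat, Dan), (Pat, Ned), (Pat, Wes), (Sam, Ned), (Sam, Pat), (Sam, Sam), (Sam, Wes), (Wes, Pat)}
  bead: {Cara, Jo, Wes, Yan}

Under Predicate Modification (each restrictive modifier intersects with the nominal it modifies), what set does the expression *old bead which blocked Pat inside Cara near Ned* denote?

⟦which blocked Pat⟧ = {x : ⟨x, Pat⟩ ∈ ⟦blocked⟧} = {Jo, Kim, Sam, Wes}
⟦inside Cara⟧ = {x : ⟨x, Cara⟩ ∈ ⟦inside⟧} = {Dan, Jo, Ned, Sam, Yan}
⟦near Ned⟧ = {x : ⟨x, Ned⟩ ∈ ⟦near⟧} = {Dan, Jo, Ned, Pat, Wes}
⟦bead⟧ = {Cara, Jo, Wes, Yan}
… ∩ ⟦which blocked Pat⟧ = {Cara, Jo, Wes, Yan} ∩ {Jo, Kim, Sam, Wes} = {Jo, Wes}
… ∩ ⟦inside Cara⟧ = {Jo, Wes} ∩ {Dan, Jo, Ned, Sam, Yan} = {Jo}
… ∩ ⟦near Ned⟧ = {Jo} ∩ {Dan, Jo, Ned, Pat, Wes} = {Jo}
… ∩ ⟦old⟧ = {Jo} ∩ {Cara, Dan, Ned, Pat, Sam, Yan} = ∅
So ⟦old bead which blocked Pat inside Cara near Ned⟧ = { }.

{ }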